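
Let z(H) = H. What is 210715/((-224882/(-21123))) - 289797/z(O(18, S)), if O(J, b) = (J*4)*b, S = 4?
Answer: 202783093201/10794336 ≈ 18786.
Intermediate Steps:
O(J, b) = 4*J*b (O(J, b) = (4*J)*b = 4*J*b)
210715/((-224882/(-21123))) - 289797/z(O(18, S)) = 210715/((-224882/(-21123))) - 289797/(4*18*4) = 210715/((-224882*(-1/21123))) - 289797/288 = 210715/(224882/21123) - 289797*1/288 = 210715*(21123/224882) - 96599/96 = 4450932945/224882 - 96599/96 = 202783093201/10794336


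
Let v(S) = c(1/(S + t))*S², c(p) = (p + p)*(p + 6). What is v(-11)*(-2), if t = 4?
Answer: 19844/49 ≈ 404.98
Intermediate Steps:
c(p) = 2*p*(6 + p) (c(p) = (2*p)*(6 + p) = 2*p*(6 + p))
v(S) = 2*S²*(6 + 1/(4 + S))/(4 + S) (v(S) = (2*(6 + 1/(S + 4))/(S + 4))*S² = (2*(6 + 1/(4 + S))/(4 + S))*S² = 2*S²*(6 + 1/(4 + S))/(4 + S))
v(-11)*(-2) = ((-11)²*(50 + 12*(-11))/(4 - 11)²)*(-2) = (121*(50 - 132)/(-7)²)*(-2) = (121*(1/49)*(-82))*(-2) = -9922/49*(-2) = 19844/49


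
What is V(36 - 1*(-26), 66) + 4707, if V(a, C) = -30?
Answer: 4677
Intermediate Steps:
V(36 - 1*(-26), 66) + 4707 = -30 + 4707 = 4677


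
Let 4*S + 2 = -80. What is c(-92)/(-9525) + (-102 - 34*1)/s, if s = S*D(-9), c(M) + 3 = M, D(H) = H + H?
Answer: -84023/234315 ≈ -0.35859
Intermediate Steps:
D(H) = 2*H
S = -41/2 (S = -½ + (¼)*(-80) = -½ - 20 = -41/2 ≈ -20.500)
c(M) = -3 + M
s = 369 (s = -41*(-9) = -41/2*(-18) = 369)
c(-92)/(-9525) + (-102 - 34*1)/s = (-3 - 92)/(-9525) + (-102 - 34*1)/369 = -95*(-1/9525) + (-102 - 34)*(1/369) = 19/1905 - 136*1/369 = 19/1905 - 136/369 = -84023/234315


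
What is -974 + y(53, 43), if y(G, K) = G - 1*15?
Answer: -936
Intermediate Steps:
y(G, K) = -15 + G (y(G, K) = G - 15 = -15 + G)
-974 + y(53, 43) = -974 + (-15 + 53) = -974 + 38 = -936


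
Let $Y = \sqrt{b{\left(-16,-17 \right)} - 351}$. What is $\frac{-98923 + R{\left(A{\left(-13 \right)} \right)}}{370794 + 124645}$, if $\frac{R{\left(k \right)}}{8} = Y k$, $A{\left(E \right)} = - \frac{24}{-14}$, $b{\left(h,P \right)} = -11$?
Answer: $- \frac{98923}{495439} + \frac{96 i \sqrt{362}}{3468073} \approx -0.19967 + 0.00052667 i$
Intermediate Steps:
$A{\left(E \right)} = \frac{12}{7}$ ($A{\left(E \right)} = \left(-24\right) \left(- \frac{1}{14}\right) = \frac{12}{7}$)
$Y = i \sqrt{362}$ ($Y = \sqrt{-11 - 351} = \sqrt{-362} = i \sqrt{362} \approx 19.026 i$)
$R{\left(k \right)} = 8 i k \sqrt{362}$ ($R{\left(k \right)} = 8 i \sqrt{362} k = 8 i k \sqrt{362}$)
$\frac{-98923 + R{\left(A{\left(-13 \right)} \right)}}{370794 + 124645} = \frac{-98923 + 8 i \frac{12}{7} \sqrt{362}}{370794 + 124645} = \frac{-98923 + \frac{96 i \sqrt{362}}{7}}{495439} = \left(-98923 + \frac{96 i \sqrt{362}}{7}\right) \frac{1}{495439} = - \frac{98923}{495439} + \frac{96 i \sqrt{362}}{3468073}$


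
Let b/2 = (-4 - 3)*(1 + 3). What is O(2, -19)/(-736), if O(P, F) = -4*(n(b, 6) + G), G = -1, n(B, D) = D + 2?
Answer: 7/184 ≈ 0.038043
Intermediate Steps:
b = -56 (b = 2*((-4 - 3)*(1 + 3)) = 2*(-7*4) = 2*(-28) = -56)
n(B, D) = 2 + D
O(P, F) = -28 (O(P, F) = -4*((2 + 6) - 1) = -4*(8 - 1) = -4*7 = -28)
O(2, -19)/(-736) = -28/(-736) = -28*(-1/736) = 7/184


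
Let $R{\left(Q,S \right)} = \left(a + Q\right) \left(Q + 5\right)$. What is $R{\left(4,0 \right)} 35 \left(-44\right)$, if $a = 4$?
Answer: $-110880$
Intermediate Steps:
$R{\left(Q,S \right)} = \left(4 + Q\right) \left(5 + Q\right)$ ($R{\left(Q,S \right)} = \left(4 + Q\right) \left(Q + 5\right) = \left(4 + Q\right) \left(5 + Q\right)$)
$R{\left(4,0 \right)} 35 \left(-44\right) = \left(20 + 4^{2} + 9 \cdot 4\right) 35 \left(-44\right) = \left(20 + 16 + 36\right) 35 \left(-44\right) = 72 \cdot 35 \left(-44\right) = 2520 \left(-44\right) = -110880$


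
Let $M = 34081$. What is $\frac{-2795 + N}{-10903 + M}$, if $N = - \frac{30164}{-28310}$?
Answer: $- \frac{39548143}{328084590} \approx -0.12054$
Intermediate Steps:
$N = \frac{15082}{14155}$ ($N = \left(-30164\right) \left(- \frac{1}{28310}\right) = \frac{15082}{14155} \approx 1.0655$)
$\frac{-2795 + N}{-10903 + M} = \frac{-2795 + \frac{15082}{14155}}{-10903 + 34081} = - \frac{39548143}{14155 \cdot 23178} = \left(- \frac{39548143}{14155}\right) \frac{1}{23178} = - \frac{39548143}{328084590}$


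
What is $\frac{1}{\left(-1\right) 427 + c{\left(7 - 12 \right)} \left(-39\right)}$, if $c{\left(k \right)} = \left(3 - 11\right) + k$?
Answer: $\frac{1}{80} \approx 0.0125$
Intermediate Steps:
$c{\left(k \right)} = -8 + k$
$\frac{1}{\left(-1\right) 427 + c{\left(7 - 12 \right)} \left(-39\right)} = \frac{1}{\left(-1\right) 427 + \left(-8 + \left(7 - 12\right)\right) \left(-39\right)} = \frac{1}{-427 + \left(-8 - 5\right) \left(-39\right)} = \frac{1}{-427 - -507} = \frac{1}{-427 + 507} = \frac{1}{80}$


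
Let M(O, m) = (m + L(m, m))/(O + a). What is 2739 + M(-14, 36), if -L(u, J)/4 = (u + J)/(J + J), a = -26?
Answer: 13691/5 ≈ 2738.2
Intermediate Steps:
L(u, J) = -2*(J + u)/J (L(u, J) = -4*(u + J)/(J + J) = -4*(J + u)/(2*J) = -4*(J + u)*1/(2*J) = -2*(J + u)/J)
M(O, m) = (-4 + m)/(-26 + O) (M(O, m) = (m + (-2 - 2*m/m))/(O - 26) = (m + (-2 - 2))/(-26 + O) = (m - 4)/(-26 + O) = (-4 + m)/(-26 + O))
2739 + M(-14, 36) = 2739 + (-4 + 36)/(-26 - 14) = 2739 + 32/(-40) = 2739 - 1/40*32 = 2739 - ⅘ = 13691/5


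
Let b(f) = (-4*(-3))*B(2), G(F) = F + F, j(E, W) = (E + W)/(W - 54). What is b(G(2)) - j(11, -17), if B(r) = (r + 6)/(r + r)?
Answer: 1698/71 ≈ 23.915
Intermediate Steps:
j(E, W) = (E + W)/(-54 + W)
B(r) = (6 + r)/(2*r) (B(r) = (6 + r)/((2*r)) = (6 + r)*(1/(2*r)) = (6 + r)/(2*r))
G(F) = 2*F
b(f) = 24 (b(f) = (-4*(-3))*((½)*(6 + 2)/2) = 12*((½)*(½)*8) = 12*2 = 24)
b(G(2)) - j(11, -17) = 24 - (11 - 17)/(-54 - 17) = 24 - (-6)/(-71) = 24 - (-1)*(-6)/71 = 24 - 1*6/71 = 24 - 6/71 = 1698/71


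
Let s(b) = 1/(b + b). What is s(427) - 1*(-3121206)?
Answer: 2665509925/854 ≈ 3.1212e+6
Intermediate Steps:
s(b) = 1/(2*b)
s(427) - 1*(-3121206) = (½)/427 - 1*(-3121206) = (½)*(1/427) + 3121206 = 1/854 + 3121206 = 2665509925/854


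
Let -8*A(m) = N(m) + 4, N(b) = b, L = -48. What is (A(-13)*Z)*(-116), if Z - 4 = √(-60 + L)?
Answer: -522 - 783*I*√3 ≈ -522.0 - 1356.2*I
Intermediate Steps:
A(m) = -½ - m/8 (A(m) = -(m + 4)/8 = -(4 + m)/8 = -½ - m/8)
Z = 4 + 6*I*√3 (Z = 4 + √(-60 - 48) = 4 + √(-108) = 4 + 6*I*√3 ≈ 4.0 + 10.392*I)
(A(-13)*Z)*(-116) = ((-½ - ⅛*(-13))*(4 + 6*I*√3))*(-116) = ((-½ + 13/8)*(4 + 6*I*√3))*(-116) = (9*(4 + 6*I*√3)/8)*(-116) = (9/2 + 27*I*√3/4)*(-116) = -522 - 783*I*√3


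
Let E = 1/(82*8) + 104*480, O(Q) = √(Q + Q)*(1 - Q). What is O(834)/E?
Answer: -1092896*√417/32747521 ≈ -0.68150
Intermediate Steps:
O(Q) = √2*√Q*(1 - Q) (O(Q) = √(2*Q)*(1 - Q) = (√2*√Q)*(1 - Q) = √2*√Q*(1 - Q))
E = 32747521/656 (E = 1/656 + 49920 = 32747521/656 ≈ 49920.)
O(834)/E = (√2*√834*(1 - 1*834))/(32747521/656) = (√2*√834*(1 - 834))*(656/32747521) = (√2*√834*(-833))*(656/32747521) = -1666*√417*(656/32747521) = -1092896*√417/32747521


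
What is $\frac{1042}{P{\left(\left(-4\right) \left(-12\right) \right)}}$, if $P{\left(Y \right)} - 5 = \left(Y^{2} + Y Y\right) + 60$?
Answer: $\frac{1042}{4673} \approx 0.22298$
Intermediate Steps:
$P{\left(Y \right)} = 65 + 2 Y^{2}$ ($P{\left(Y \right)} = 5 + \left(\left(Y^{2} + Y Y\right) + 60\right) = 5 + \left(\left(Y^{2} + Y^{2}\right) + 60\right) = 5 + \left(2 Y^{2} + 60\right) = 5 + \left(60 + 2 Y^{2}\right) = 65 + 2 Y^{2}$)
$\frac{1042}{P{\left(\left(-4\right) \left(-12\right) \right)}} = \frac{1042}{65 + 2 \left(\left(-4\right) \left(-12\right)\right)^{2}} = \frac{1042}{65 + 2 \cdot 48^{2}} = \frac{1042}{65 + 2 \cdot 2304} = \frac{1042}{65 + 4608} = \frac{1042}{4673}$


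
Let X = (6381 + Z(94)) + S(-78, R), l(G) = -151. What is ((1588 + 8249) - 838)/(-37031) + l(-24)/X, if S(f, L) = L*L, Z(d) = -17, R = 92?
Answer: -139028853/549095668 ≈ -0.25320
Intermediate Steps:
S(f, L) = L²
X = 14828 (X = (6381 - 17) + 92² = 6364 + 8464 = 14828)
((1588 + 8249) - 838)/(-37031) + l(-24)/X = ((1588 + 8249) - 838)/(-37031) - 151/14828 = (9837 - 838)*(-1/37031) - 151*1/14828 = 8999*(-1/37031) - 151/14828 = -8999/37031 - 151/14828 = -139028853/549095668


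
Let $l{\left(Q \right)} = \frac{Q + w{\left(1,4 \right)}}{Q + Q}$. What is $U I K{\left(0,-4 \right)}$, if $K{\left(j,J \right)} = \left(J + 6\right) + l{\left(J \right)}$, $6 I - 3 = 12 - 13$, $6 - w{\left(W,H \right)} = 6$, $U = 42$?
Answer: $35$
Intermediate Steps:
$w{\left(W,H \right)} = 0$ ($w{\left(W,H \right)} = 6 - 6 = 0$)
$l{\left(Q \right)} = \frac{1}{2}$ ($l{\left(Q \right)} = \frac{Q + 0}{Q + Q} = \frac{Q}{2 Q} = Q \frac{1}{2 Q} = \frac{1}{2}$)
$I = \frac{1}{3}$ ($I = \frac{1}{2} + \frac{12 - 13}{6} = \frac{1}{2} + \frac{1}{6} \left(-1\right) = \frac{1}{2} - \frac{1}{6} = \frac{1}{3} \approx 0.33333$)
$K{\left(j,J \right)} = \frac{13}{2} + J$ ($K{\left(j,J \right)} = \left(J + 6\right) + \frac{1}{2} = \left(6 + J\right) + \frac{1}{2} = \frac{13}{2} + J$)
$U I K{\left(0,-4 \right)} = 42 \cdot \frac{1}{3} \left(\frac{13}{2} - 4\right) = 14 \cdot \frac{5}{2} = 35$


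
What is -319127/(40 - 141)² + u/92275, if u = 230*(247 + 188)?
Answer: -1137073355/37651891 ≈ -30.200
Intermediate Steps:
u = 100050 (u = 230*435 = 100050)
-319127/(40 - 141)² + u/92275 = -319127/(40 - 141)² + 100050/92275 = -319127/((-101)²) + 100050*(1/92275) = -319127/10201 + 4002/3691 = -1137073355/37651891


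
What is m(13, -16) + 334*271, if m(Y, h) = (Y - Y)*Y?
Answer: 90514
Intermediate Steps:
m(Y, h) = 0 (m(Y, h) = 0*Y = 0)
m(13, -16) + 334*271 = 0 + 334*271 = 0 + 90514 = 90514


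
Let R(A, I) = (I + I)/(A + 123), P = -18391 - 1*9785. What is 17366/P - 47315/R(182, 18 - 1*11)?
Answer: -101652553081/98616 ≈ -1.0308e+6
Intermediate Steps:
P = -28176 (P = -18391 - 9785 = -28176)
R(A, I) = 2*I/(123 + A) (R(A, I) = (2*I)/(123 + A) = 2*I/(123 + A))
17366/P - 47315/R(182, 18 - 1*11) = 17366/(-28176) - 47315*(123 + 182)/(2*(18 - 1*11)) = 17366*(-1/28176) - 47315*305/(2*(18 - 11)) = -8683/14088 - 47315/(2*7*(1/305)) = -8683/14088 - 47315/14/305 = -8683/14088 - 47315*305/14 = -8683/14088 - 14431075/14 = -101652553081/98616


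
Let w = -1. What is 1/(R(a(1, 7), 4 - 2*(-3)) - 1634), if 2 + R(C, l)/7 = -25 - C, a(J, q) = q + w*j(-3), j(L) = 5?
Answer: -1/1837 ≈ -0.00054437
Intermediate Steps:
a(J, q) = -5 + q (a(J, q) = q - 1*5 = q - 5 = -5 + q)
R(C, l) = -189 - 7*C (R(C, l) = -14 + 7*(-25 - C) = -14 + (-175 - 7*C) = -189 - 7*C)
1/(R(a(1, 7), 4 - 2*(-3)) - 1634) = 1/((-189 - 7*(-5 + 7)) - 1634) = 1/((-189 - 7*2) - 1634) = 1/((-189 - 14) - 1634) = 1/(-203 - 1634) = 1/(-1837) = -1/1837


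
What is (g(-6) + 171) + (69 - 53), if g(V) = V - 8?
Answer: 173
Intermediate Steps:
g(V) = -8 + V
(g(-6) + 171) + (69 - 53) = ((-8 - 6) + 171) + (69 - 53) = (-14 + 171) + 16 = 157 + 16 = 173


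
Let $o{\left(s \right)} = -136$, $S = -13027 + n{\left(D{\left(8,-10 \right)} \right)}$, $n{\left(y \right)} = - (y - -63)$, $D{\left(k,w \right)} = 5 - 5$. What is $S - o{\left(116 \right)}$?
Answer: $-12954$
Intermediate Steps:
$D{\left(k,w \right)} = 0$
$n{\left(y \right)} = -63 - y$ ($n{\left(y \right)} = - (y + 63) = - (63 + y) = -63 - y$)
$S = -13090$ ($S = -13027 - 63 = -13090$)
$S - o{\left(116 \right)} = -13090 - -136 = -13090 + 136 = -12954$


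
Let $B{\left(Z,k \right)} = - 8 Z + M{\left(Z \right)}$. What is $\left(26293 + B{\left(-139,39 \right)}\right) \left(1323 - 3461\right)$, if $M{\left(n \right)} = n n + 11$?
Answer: $-99923706$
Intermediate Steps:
$M{\left(n \right)} = 11 + n^{2}$ ($M{\left(n \right)} = n^{2} + 11 = 11 + n^{2}$)
$B{\left(Z,k \right)} = 11 + Z^{2} - 8 Z$ ($B{\left(Z,k \right)} = - 8 Z + \left(11 + Z^{2}\right) = 11 + Z^{2} - 8 Z$)
$\left(26293 + B{\left(-139,39 \right)}\right) \left(1323 - 3461\right) = \left(26293 + \left(11 + \left(-139\right)^{2} - -1112\right)\right) \left(1323 - 3461\right) = \left(26293 + \left(11 + 19321 + 1112\right)\right) \left(-2138\right) = \left(26293 + 20444\right) \left(-2138\right) = 46737 \left(-2138\right) = -99923706$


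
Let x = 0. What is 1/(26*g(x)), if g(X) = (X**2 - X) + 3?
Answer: 1/78 ≈ 0.012821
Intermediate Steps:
g(X) = 3 + X**2 - X
1/(26*g(x)) = 1/(26*(3 + 0**2 - 1*0)) = 1/(26*(3 + 0 + 0)) = 1/(26*3) = 1/78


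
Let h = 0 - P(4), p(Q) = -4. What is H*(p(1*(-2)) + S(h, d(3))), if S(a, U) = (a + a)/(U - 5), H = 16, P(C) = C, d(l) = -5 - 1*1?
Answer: -576/11 ≈ -52.364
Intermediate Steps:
d(l) = -6 (d(l) = -5 - 1 = -6)
h = -4 (h = 0 - 1*4 = 0 - 4 = -4)
S(a, U) = 2*a/(-5 + U) (S(a, U) = (2*a)/(-5 + U) = 2*a/(-5 + U))
H*(p(1*(-2)) + S(h, d(3))) = 16*(-4 + 2*(-4)/(-5 - 6)) = 16*(-4 + 2*(-4)/(-11)) = 16*(-4 + 2*(-4)*(-1/11)) = 16*(-4 + 8/11) = 16*(-36/11) = -576/11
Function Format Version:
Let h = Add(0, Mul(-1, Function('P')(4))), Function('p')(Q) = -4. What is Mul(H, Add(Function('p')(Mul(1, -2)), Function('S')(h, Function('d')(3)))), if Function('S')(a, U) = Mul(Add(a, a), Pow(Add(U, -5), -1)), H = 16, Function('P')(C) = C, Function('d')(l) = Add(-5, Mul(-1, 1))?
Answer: Rational(-576, 11) ≈ -52.364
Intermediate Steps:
Function('d')(l) = -6 (Function('d')(l) = Add(-5, -1) = -6)
h = -4 (h = Add(0, Mul(-1, 4)) = Add(0, -4) = -4)
Function('S')(a, U) = Mul(2, a, Pow(Add(-5, U), -1)) (Function('S')(a, U) = Mul(Mul(2, a), Pow(Add(-5, U), -1)) = Mul(2, a, Pow(Add(-5, U), -1)))
Mul(H, Add(Function('p')(Mul(1, -2)), Function('S')(h, Function('d')(3)))) = Mul(16, Add(-4, Mul(2, -4, Pow(Add(-5, -6), -1)))) = Mul(16, Add(-4, Mul(2, -4, Pow(-11, -1)))) = Mul(16, Add(-4, Mul(2, -4, Rational(-1, 11)))) = Mul(16, Add(-4, Rational(8, 11))) = Mul(16, Rational(-36, 11)) = Rational(-576, 11)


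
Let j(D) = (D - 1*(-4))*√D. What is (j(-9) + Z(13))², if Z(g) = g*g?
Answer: 28336 - 5070*I ≈ 28336.0 - 5070.0*I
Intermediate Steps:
j(D) = √D*(4 + D) (j(D) = (D + 4)*√D = (4 + D)*√D = √D*(4 + D))
Z(g) = g²
(j(-9) + Z(13))² = (√(-9)*(4 - 9) + 13²)² = ((3*I)*(-5) + 169)² = (-15*I + 169)² = (169 - 15*I)²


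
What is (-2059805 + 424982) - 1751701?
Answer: -3386524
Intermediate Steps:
(-2059805 + 424982) - 1751701 = -1634823 - 1751701 = -3386524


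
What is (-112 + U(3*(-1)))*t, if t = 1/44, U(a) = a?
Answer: -115/44 ≈ -2.6136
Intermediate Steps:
t = 1/44 ≈ 0.022727
(-112 + U(3*(-1)))*t = (-112 + 3*(-1))*(1/44) = (-112 - 3)*(1/44) = -115*1/44 = -115/44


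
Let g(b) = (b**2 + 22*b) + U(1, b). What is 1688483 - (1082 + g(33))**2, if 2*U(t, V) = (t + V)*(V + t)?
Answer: -10387142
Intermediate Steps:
U(t, V) = (V + t)**2/2 (U(t, V) = ((t + V)*(V + t))/2 = ((V + t)*(V + t))/2 = (V + t)**2/2)
g(b) = b**2 + (1 + b)**2/2 + 22*b (g(b) = (b**2 + 22*b) + (b + 1)**2/2 = (b**2 + 22*b) + (1 + b)**2/2 = b**2 + (1 + b)**2/2 + 22*b)
1688483 - (1082 + g(33))**2 = 1688483 - (1082 + (1/2 + 23*33 + (3/2)*33**2))**2 = 1688483 - (1082 + (1/2 + 759 + (3/2)*1089))**2 = 1688483 - (1082 + (1/2 + 759 + 3267/2))**2 = 1688483 - (1082 + 2393)**2 = 1688483 - 1*3475**2 = 1688483 - 1*12075625 = 1688483 - 12075625 = -10387142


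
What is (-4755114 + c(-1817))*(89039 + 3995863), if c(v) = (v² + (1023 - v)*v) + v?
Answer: -27024576029244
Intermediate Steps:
c(v) = v + v² + v*(1023 - v) (c(v) = (v² + v*(1023 - v)) + v = v + v² + v*(1023 - v))
(-4755114 + c(-1817))*(89039 + 3995863) = (-4755114 + 1024*(-1817))*(89039 + 3995863) = (-4755114 - 1860608)*4084902 = -6615722*4084902 = -27024576029244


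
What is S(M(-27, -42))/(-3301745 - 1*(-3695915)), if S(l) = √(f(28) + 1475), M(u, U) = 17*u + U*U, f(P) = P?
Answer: √167/131390 ≈ 9.8355e-5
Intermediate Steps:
M(u, U) = U² + 17*u (M(u, U) = 17*u + U² = U² + 17*u)
S(l) = 3*√167 (S(l) = √(28 + 1475) = √1503 = 3*√167)
S(M(-27, -42))/(-3301745 - 1*(-3695915)) = (3*√167)/(-3301745 - 1*(-3695915)) = (3*√167)/(-3301745 + 3695915) = (3*√167)/394170 = (3*√167)*(1/394170) = √167/131390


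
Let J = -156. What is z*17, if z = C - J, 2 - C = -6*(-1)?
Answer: 2584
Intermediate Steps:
C = -4 (C = 2 - (-6)*(-1) = 2 - 1*6 = 2 - 6 = -4)
z = 152 (z = -4 - 1*(-156) = -4 + 156 = 152)
z*17 = 152*17 = 2584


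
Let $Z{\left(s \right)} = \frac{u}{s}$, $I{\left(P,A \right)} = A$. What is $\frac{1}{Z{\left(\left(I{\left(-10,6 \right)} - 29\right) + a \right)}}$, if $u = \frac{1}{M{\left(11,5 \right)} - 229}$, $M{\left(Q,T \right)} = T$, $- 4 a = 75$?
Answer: $9352$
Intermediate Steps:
$a = - \frac{75}{4}$ ($a = \left(- \frac{1}{4}\right) 75 = - \frac{75}{4} \approx -18.75$)
$u = - \frac{1}{224}$ ($u = \frac{1}{5 - 229} = \frac{1}{-224} = - \frac{1}{224} \approx -0.0044643$)
$Z{\left(s \right)} = - \frac{1}{224 s}$
$\frac{1}{Z{\left(\left(I{\left(-10,6 \right)} - 29\right) + a \right)}} = \frac{1}{\left(- \frac{1}{224}\right) \frac{1}{\left(6 - 29\right) - \frac{75}{4}}} = \frac{1}{\left(- \frac{1}{224}\right) \frac{1}{-23 - \frac{75}{4}}} = \frac{1}{\left(- \frac{1}{224}\right) \frac{1}{- \frac{167}{4}}} = \frac{1}{\left(- \frac{1}{224}\right) \left(- \frac{4}{167}\right)} = \frac{1}{\frac{1}{9352}} = 9352$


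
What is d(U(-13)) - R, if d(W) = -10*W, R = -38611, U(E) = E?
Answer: 38741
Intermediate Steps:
d(U(-13)) - R = -10*(-13) - 1*(-38611) = 130 + 38611 = 38741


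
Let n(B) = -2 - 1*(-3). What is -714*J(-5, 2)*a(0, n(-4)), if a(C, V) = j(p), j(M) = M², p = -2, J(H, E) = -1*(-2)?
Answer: -5712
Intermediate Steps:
n(B) = 1 (n(B) = -2 + 3 = 1)
J(H, E) = 2
a(C, V) = 4 (a(C, V) = (-2)² = 4)
-714*J(-5, 2)*a(0, n(-4)) = -1428*4 = -714*8 = -5712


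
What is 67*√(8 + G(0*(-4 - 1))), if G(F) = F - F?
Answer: 134*√2 ≈ 189.50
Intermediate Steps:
G(F) = 0
67*√(8 + G(0*(-4 - 1))) = 67*√(8 + 0) = 67*√8 = 67*(2*√2) = 134*√2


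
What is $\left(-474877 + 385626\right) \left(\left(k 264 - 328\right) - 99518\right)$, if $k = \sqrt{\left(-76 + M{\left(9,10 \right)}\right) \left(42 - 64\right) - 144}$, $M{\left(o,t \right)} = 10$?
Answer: $8911355346 - 47124528 \sqrt{327} \approx 8.0592 \cdot 10^{9}$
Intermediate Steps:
$k = 2 \sqrt{327}$ ($k = \sqrt{\left(-76 + 10\right) \left(42 - 64\right) - 144} = \sqrt{\left(-66\right) \left(-22\right) - 144} = \sqrt{1452 - 144} = \sqrt{1308} = 2 \sqrt{327} \approx 36.166$)
$\left(-474877 + 385626\right) \left(\left(k 264 - 328\right) - 99518\right) = \left(-474877 + 385626\right) \left(\left(2 \sqrt{327} \cdot 264 - 328\right) - 99518\right) = - 89251 \left(\left(528 \sqrt{327} - 328\right) - 99518\right) = - 89251 \left(\left(-328 + 528 \sqrt{327}\right) - 99518\right) = - 89251 \left(-99846 + 528 \sqrt{327}\right) = 8911355346 - 47124528 \sqrt{327}$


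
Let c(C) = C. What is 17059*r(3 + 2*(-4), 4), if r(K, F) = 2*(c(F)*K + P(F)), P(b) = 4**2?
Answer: -136472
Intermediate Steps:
P(b) = 16
r(K, F) = 32 + 2*F*K (r(K, F) = 2*(F*K + 16) = 2*(16 + F*K) = 32 + 2*F*K)
17059*r(3 + 2*(-4), 4) = 17059*(32 + 2*4*(3 + 2*(-4))) = 17059*(32 + 2*4*(3 - 8)) = 17059*(32 + 2*4*(-5)) = 17059*(32 - 40) = 17059*(-8) = -136472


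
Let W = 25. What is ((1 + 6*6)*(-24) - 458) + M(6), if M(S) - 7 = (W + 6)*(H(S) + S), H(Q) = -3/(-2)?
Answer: -2213/2 ≈ -1106.5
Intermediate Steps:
H(Q) = 3/2 (H(Q) = -3*(-½) = 3/2)
M(S) = 107/2 + 31*S (M(S) = 7 + (25 + 6)*(3/2 + S) = 7 + 31*(3/2 + S) = 7 + (93/2 + 31*S) = 107/2 + 31*S)
((1 + 6*6)*(-24) - 458) + M(6) = ((1 + 6*6)*(-24) - 458) + (107/2 + 31*6) = ((1 + 36)*(-24) - 458) + (107/2 + 186) = (37*(-24) - 458) + 479/2 = (-888 - 458) + 479/2 = -1346 + 479/2 = -2213/2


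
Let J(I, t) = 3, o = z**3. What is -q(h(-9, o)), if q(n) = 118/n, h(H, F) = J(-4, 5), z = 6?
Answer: -118/3 ≈ -39.333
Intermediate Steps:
o = 216 (o = 6**3 = 216)
h(H, F) = 3
-q(h(-9, o)) = -118/3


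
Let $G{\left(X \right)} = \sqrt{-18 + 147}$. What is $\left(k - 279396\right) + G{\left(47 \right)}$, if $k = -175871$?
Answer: $-455267 + \sqrt{129} \approx -4.5526 \cdot 10^{5}$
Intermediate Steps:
$G{\left(X \right)} = \sqrt{129}$
$\left(k - 279396\right) + G{\left(47 \right)} = \left(-175871 - 279396\right) + \sqrt{129} = -455267 + \sqrt{129}$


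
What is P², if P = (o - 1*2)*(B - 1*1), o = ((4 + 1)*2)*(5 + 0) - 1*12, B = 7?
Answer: 46656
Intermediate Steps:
o = 38 (o = (5*2)*5 - 12 = 10*5 - 12 = 50 - 12 = 38)
P = 216 (P = (38 - 1*2)*(7 - 1*1) = (38 - 2)*(7 - 1) = 36*6 = 216)
P² = 216² = 46656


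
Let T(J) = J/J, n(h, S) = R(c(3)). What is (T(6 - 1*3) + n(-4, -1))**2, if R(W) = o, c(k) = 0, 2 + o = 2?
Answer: 1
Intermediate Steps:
o = 0 (o = -2 + 2 = 0)
R(W) = 0
n(h, S) = 0
T(J) = 1
(T(6 - 1*3) + n(-4, -1))**2 = (1 + 0)**2 = 1**2 = 1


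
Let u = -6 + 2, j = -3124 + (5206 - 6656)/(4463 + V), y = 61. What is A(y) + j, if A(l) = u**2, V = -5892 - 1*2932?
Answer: -13552538/4361 ≈ -3107.7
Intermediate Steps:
V = -8824 (V = -5892 - 2932 = -8824)
j = -13622314/4361 (j = -3124 + (5206 - 6656)/(4463 - 8824) = -3124 - 1450/(-4361) = -3124 - 1450*(-1/4361) = -3124 + 1450/4361 = -13622314/4361 ≈ -3123.7)
u = -4
A(l) = 16 (A(l) = (-4)**2 = 16)
A(y) + j = 16 - 13622314/4361 = -13552538/4361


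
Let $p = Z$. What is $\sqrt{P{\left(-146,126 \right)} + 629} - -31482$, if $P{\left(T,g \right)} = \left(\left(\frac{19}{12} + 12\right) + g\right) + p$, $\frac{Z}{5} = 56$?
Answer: $31482 + \frac{\sqrt{37749}}{6} \approx 31514.0$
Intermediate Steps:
$Z = 280$ ($Z = 5 \cdot 56 = 280$)
$p = 280$
$P{\left(T,g \right)} = \frac{3523}{12} + g$ ($P{\left(T,g \right)} = \left(\left(\frac{19}{12} + 12\right) + g\right) + 280 = \left(\frac{163}{12} + g\right) + 280 = \frac{3523}{12} + g$)
$\sqrt{P{\left(-146,126 \right)} + 629} - -31482 = \sqrt{\left(\frac{3523}{12} + 126\right) + 629} - -31482 = \sqrt{\frac{5035}{12} + 629} + 31482 = \sqrt{\frac{12583}{12}} + 31482 = \frac{\sqrt{37749}}{6} + 31482 = 31482 + \frac{\sqrt{37749}}{6}$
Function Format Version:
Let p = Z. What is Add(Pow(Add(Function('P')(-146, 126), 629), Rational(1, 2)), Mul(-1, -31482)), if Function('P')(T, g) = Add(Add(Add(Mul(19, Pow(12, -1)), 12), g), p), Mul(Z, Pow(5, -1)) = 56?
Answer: Add(31482, Mul(Rational(1, 6), Pow(37749, Rational(1, 2)))) ≈ 31514.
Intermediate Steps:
Z = 280 (Z = Mul(5, 56) = 280)
p = 280
Function('P')(T, g) = Add(Rational(3523, 12), g) (Function('P')(T, g) = Add(Add(Add(Mul(19, Pow(12, -1)), 12), g), 280) = Add(Add(Add(Mul(19, Rational(1, 12)), 12), g), 280) = Add(Add(Add(Rational(19, 12), 12), g), 280) = Add(Add(Rational(163, 12), g), 280) = Add(Rational(3523, 12), g))
Add(Pow(Add(Function('P')(-146, 126), 629), Rational(1, 2)), Mul(-1, -31482)) = Add(Pow(Add(Add(Rational(3523, 12), 126), 629), Rational(1, 2)), Mul(-1, -31482)) = Add(Pow(Add(Rational(5035, 12), 629), Rational(1, 2)), 31482) = Add(Pow(Rational(12583, 12), Rational(1, 2)), 31482) = Add(Mul(Rational(1, 6), Pow(37749, Rational(1, 2))), 31482) = Add(31482, Mul(Rational(1, 6), Pow(37749, Rational(1, 2))))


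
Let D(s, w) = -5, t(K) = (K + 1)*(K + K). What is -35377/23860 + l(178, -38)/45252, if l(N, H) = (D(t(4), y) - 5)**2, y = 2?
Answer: -399623501/269928180 ≈ -1.4805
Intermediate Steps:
t(K) = 2*K*(1 + K) (t(K) = (1 + K)*(2*K) = 2*K*(1 + K))
l(N, H) = 100 (l(N, H) = (-5 - 5)**2 = (-10)**2 = 100)
-35377/23860 + l(178, -38)/45252 = -35377/23860 + 100/45252 = -35377*1/23860 + 100*(1/45252) = -35377/23860 + 25/11313 = -399623501/269928180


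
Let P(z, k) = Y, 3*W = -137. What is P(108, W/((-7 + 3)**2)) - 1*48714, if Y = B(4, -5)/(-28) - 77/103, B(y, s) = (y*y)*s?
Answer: -35121273/721 ≈ -48712.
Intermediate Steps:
W = -137/3 (W = (1/3)*(-137) = -137/3 ≈ -45.667)
B(y, s) = s*y**2 (B(y, s) = y**2*s = s*y**2)
Y = 1521/721 (Y = -5*4**2/(-28) - 77/103 = -5*16*(-1/28) - 77*1/103 = -80*(-1/28) - 77/103 = 20/7 - 77/103 = 1521/721 ≈ 2.1096)
P(z, k) = 1521/721
P(108, W/((-7 + 3)**2)) - 1*48714 = 1521/721 - 1*48714 = 1521/721 - 48714 = -35121273/721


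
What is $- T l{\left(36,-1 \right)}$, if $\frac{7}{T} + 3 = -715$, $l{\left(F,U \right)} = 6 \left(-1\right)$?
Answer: $- \frac{21}{359} \approx -0.058496$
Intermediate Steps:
$l{\left(F,U \right)} = -6$
$T = - \frac{7}{718}$ ($T = \frac{7}{-3 - 715} = \frac{7}{-718} = 7 \left(- \frac{1}{718}\right) = - \frac{7}{718} \approx -0.0097493$)
$- T l{\left(36,-1 \right)} = - \frac{\left(-7\right) \left(-6\right)}{718} = \left(-1\right) \frac{21}{359} = - \frac{21}{359}$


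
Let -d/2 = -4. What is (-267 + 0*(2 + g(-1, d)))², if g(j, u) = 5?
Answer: 71289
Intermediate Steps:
d = 8 (d = -2*(-4) = 8)
(-267 + 0*(2 + g(-1, d)))² = (-267 + 0*(2 + 5))² = (-267 + 0*7)² = (-267 + 0)² = (-267)² = 71289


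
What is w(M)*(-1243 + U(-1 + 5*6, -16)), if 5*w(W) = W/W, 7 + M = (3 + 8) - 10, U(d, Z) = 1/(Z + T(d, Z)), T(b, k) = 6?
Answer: -12431/50 ≈ -248.62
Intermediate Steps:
U(d, Z) = 1/(6 + Z) (U(d, Z) = 1/(Z + 6) = 1/(6 + Z))
M = -6 (M = -7 + ((3 + 8) - 10) = -7 + (11 - 10) = -7 + 1 = -6)
w(W) = 1/5 (w(W) = (W/W)/5 = (1/5)*1 = 1/5)
w(M)*(-1243 + U(-1 + 5*6, -16)) = (-1243 + 1/(6 - 16))/5 = (-1243 + 1/(-10))/5 = (-1243 - 1/10)/5 = (1/5)*(-12431/10) = -12431/50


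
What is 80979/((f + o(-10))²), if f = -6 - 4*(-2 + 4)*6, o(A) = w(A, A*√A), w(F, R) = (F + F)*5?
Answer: 80979/23716 ≈ 3.4145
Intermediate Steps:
w(F, R) = 10*F (w(F, R) = (2*F)*5 = 10*F)
o(A) = 10*A
f = -54 (f = -6 - 8*6 = -6 - 4*12 = -6 - 48 = -54)
80979/((f + o(-10))²) = 80979/((-54 + 10*(-10))²) = 80979/((-54 - 100)²) = 80979/((-154)²) = 80979/23716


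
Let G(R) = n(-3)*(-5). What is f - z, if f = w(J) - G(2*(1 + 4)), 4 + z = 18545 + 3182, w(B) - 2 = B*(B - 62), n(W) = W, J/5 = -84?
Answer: 180704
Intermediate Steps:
J = -420 (J = 5*(-84) = -420)
w(B) = 2 + B*(-62 + B) (w(B) = 2 + B*(B - 62) = 2 + B*(-62 + B))
z = 21723 (z = -4 + (18545 + 3182) = -4 + 21727 = 21723)
G(R) = 15 (G(R) = -3*(-5) = 15)
f = 202427 (f = (2 + (-420)**2 - 62*(-420)) - 1*15 = (2 + 176400 + 26040) - 15 = 202442 - 15 = 202427)
f - z = 202427 - 1*21723 = 202427 - 21723 = 180704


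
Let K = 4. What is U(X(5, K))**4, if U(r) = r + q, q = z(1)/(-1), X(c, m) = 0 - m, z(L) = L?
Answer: 625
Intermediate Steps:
X(c, m) = -m
q = -1 (q = 1/(-1) = 1*(-1) = -1)
U(r) = -1 + r (U(r) = r - 1 = -1 + r)
U(X(5, K))**4 = (-1 - 1*4)**4 = (-1 - 4)**4 = (-5)**4 = 625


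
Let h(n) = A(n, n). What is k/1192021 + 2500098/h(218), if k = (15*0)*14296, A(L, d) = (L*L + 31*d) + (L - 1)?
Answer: 2500098/54499 ≈ 45.874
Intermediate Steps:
A(L, d) = -1 + L + L² + 31*d (A(L, d) = (L² + 31*d) + (-1 + L) = -1 + L + L² + 31*d)
h(n) = -1 + n² + 32*n (h(n) = -1 + n + n² + 31*n = -1 + n² + 32*n)
k = 0 (k = 0*14296 = 0)
k/1192021 + 2500098/h(218) = 0/1192021 + 2500098/(-1 + 218² + 32*218) = 0*(1/1192021) + 2500098/(-1 + 47524 + 6976) = 0 + 2500098/54499 = 2500098/54499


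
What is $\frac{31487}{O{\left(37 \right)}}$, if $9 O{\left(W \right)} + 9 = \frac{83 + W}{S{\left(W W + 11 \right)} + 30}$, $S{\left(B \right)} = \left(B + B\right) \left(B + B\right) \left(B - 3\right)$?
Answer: $- \frac{99084254126103}{3146830565} \approx -31487.0$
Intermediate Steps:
$S{\left(B \right)} = 4 B^{2} \left(-3 + B\right)$ ($S{\left(B \right)} = 2 B 2 B \left(-3 + B\right) = 4 B^{2} \left(-3 + B\right)$)
$O{\left(W \right)} = -1 + \frac{83 + W}{9 \left(30 + 4 \left(11 + W^{2}\right)^{2} \left(8 + W^{2}\right)\right)}$ ($O{\left(W \right)} = -1 + \frac{\left(83 + W\right) \frac{1}{4 \left(W W + 11\right)^{2} \left(-3 + \left(W W + 11\right)\right) + 30}}{9} = -1 + \frac{\left(83 + W\right) \frac{1}{4 \left(W^{2} + 11\right)^{2} \left(-3 + \left(W^{2} + 11\right)\right) + 30}}{9} = -1 + \frac{\left(83 + W\right) \frac{1}{4 \left(11 + W^{2}\right)^{2} \left(-3 + \left(11 + W^{2}\right)\right) + 30}}{9} = -1 + \frac{\left(83 + W\right) \frac{1}{4 \left(11 + W^{2}\right)^{2} \left(8 + W^{2}\right) + 30}}{9} = -1 + \frac{\left(83 + W\right) \frac{1}{30 + 4 \left(11 + W^{2}\right)^{2} \left(8 + W^{2}\right)}}{9} = -1 + \frac{\frac{1}{30 + 4 \left(11 + W^{2}\right)^{2} \left(8 + W^{2}\right)} \left(83 + W\right)}{9} = -1 + \frac{83 + W}{9 \left(30 + 4 \left(11 + W^{2}\right)^{2} \left(8 + W^{2}\right)\right)}$)
$\frac{31487}{O{\left(37 \right)}} = \frac{31487}{\frac{1}{18} \frac{1}{15 + 2 \left(11 + 37^{2}\right)^{2} \left(8 + 37^{2}\right)} \left(-187 + 37 - 36 \left(11 + 37^{2}\right)^{2} \left(8 + 37^{2}\right)\right)} = \frac{31487}{\frac{1}{18} \frac{1}{15 + 2 \left(11 + 1369\right)^{2} \left(8 + 1369\right)} \left(-187 + 37 - 36 \left(11 + 1369\right)^{2} \left(8 + 1369\right)\right)} = \frac{31487}{\frac{1}{18} \frac{1}{15 + 2 \cdot 1380^{2} \cdot 1377} \left(-187 + 37 - 36 \cdot 1380^{2} \cdot 1377\right)} = \frac{31487}{\frac{1}{18} \frac{1}{15 + 2 \cdot 1904400 \cdot 1377} \left(-187 + 37 - 68558400 \cdot 1377\right)} = \frac{31487}{\frac{1}{18} \frac{1}{15 + 5244717600} \left(-187 + 37 - 94404916800\right)} = \frac{31487}{\frac{1}{18} \cdot \frac{1}{5244717615} \left(-94404916950\right)} = \frac{31487}{- \frac{3146830565}{3146830569}} = 31487 \left(- \frac{3146830569}{3146830565}\right) = - \frac{99084254126103}{3146830565}$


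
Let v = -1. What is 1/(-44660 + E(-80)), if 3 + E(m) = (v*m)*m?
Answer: -1/51063 ≈ -1.9584e-5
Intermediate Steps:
E(m) = -3 - m² (E(m) = -3 + (-m)*m = -3 - m²)
1/(-44660 + E(-80)) = 1/(-44660 + (-3 - 1*(-80)²)) = 1/(-44660 + (-3 - 1*6400)) = 1/(-44660 + (-3 - 6400)) = 1/(-44660 - 6403) = 1/(-51063) = -1/51063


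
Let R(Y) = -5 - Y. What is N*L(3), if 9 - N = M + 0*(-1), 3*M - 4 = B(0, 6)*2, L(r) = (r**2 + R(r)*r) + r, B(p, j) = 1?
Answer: -84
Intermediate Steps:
L(r) = r + r**2 + r*(-5 - r) (L(r) = (r**2 + (-5 - r)*r) + r = (r**2 + r*(-5 - r)) + r = r + r**2 + r*(-5 - r))
M = 2 (M = 4/3 + (1*2)/3 = 4/3 + (1/3)*2 = 4/3 + 2/3 = 2)
N = 7 (N = 9 - (2 + 0*(-1)) = 9 - (2 + 0) = 9 - 1*2 = 9 - 2 = 7)
N*L(3) = 7*(-4*3) = 7*(-12) = -84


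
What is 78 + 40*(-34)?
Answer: -1282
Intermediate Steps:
78 + 40*(-34) = 78 - 1360 = -1282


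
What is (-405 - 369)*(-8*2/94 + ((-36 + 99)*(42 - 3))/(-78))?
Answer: 1152099/47 ≈ 24513.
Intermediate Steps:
(-405 - 369)*(-8*2/94 + ((-36 + 99)*(42 - 3))/(-78)) = -774*(-16*1/94 + (63*39)*(-1/78)) = -774*(-8/47 + 2457*(-1/78)) = -774*(-8/47 - 63/2) = -774*(-2977/94) = 1152099/47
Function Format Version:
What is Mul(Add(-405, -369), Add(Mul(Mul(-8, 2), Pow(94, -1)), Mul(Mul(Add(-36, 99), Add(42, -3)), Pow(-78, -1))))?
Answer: Rational(1152099, 47) ≈ 24513.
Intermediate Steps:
Mul(Add(-405, -369), Add(Mul(Mul(-8, 2), Pow(94, -1)), Mul(Mul(Add(-36, 99), Add(42, -3)), Pow(-78, -1)))) = Mul(-774, Add(Mul(-16, Rational(1, 94)), Mul(Mul(63, 39), Rational(-1, 78)))) = Mul(-774, Add(Rational(-8, 47), Mul(2457, Rational(-1, 78)))) = Mul(-774, Add(Rational(-8, 47), Rational(-63, 2))) = Mul(-774, Rational(-2977, 94)) = Rational(1152099, 47)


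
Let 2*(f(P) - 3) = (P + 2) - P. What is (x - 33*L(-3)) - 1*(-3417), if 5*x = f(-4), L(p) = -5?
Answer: 17914/5 ≈ 3582.8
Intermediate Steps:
f(P) = 4 (f(P) = 3 + ((P + 2) - P)/2 = 3 + ((2 + P) - P)/2 = 3 + (½)*2 = 3 + 1 = 4)
x = ⅘ (x = (⅕)*4 = ⅘ ≈ 0.80000)
(x - 33*L(-3)) - 1*(-3417) = (⅘ - 33*(-5)) - 1*(-3417) = (⅘ + 165) + 3417 = 829/5 + 3417 = 17914/5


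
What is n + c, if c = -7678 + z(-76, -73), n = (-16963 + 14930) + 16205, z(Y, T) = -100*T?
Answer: 13794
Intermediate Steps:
n = 14172 (n = -2033 + 16205 = 14172)
c = -378 (c = -7678 - 100*(-73) = -7678 + 7300 = -378)
n + c = 14172 - 378 = 13794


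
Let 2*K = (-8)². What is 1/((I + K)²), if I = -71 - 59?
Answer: 1/9604 ≈ 0.00010412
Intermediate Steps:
I = -130
K = 32 (K = (½)*(-8)² = (½)*64 = 32)
1/((I + K)²) = 1/((-130 + 32)²) = 1/((-98)²) = 1/9604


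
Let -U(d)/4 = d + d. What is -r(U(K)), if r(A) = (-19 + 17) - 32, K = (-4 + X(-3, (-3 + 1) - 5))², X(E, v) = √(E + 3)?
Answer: 34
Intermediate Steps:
X(E, v) = √(3 + E)
K = 16 (K = (-4 + √(3 - 3))² = (-4 + √0)² = (-4 + 0)² = (-4)² = 16)
U(d) = -8*d (U(d) = -4*(d + d) = -8*d)
r(A) = -34 (r(A) = -2 - 32 = -34)
-r(U(K)) = -1*(-34) = 34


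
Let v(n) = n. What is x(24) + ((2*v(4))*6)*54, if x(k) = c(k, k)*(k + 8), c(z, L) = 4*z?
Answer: 5664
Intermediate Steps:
x(k) = 4*k*(8 + k) (x(k) = (4*k)*(k + 8) = (4*k)*(8 + k) = 4*k*(8 + k))
x(24) + ((2*v(4))*6)*54 = 4*24*(8 + 24) + ((2*4)*6)*54 = 4*24*32 + (8*6)*54 = 3072 + 48*54 = 3072 + 2592 = 5664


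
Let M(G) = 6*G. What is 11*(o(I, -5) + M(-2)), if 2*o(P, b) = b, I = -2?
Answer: -319/2 ≈ -159.50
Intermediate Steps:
o(P, b) = b/2
11*(o(I, -5) + M(-2)) = 11*((1/2)*(-5) + 6*(-2)) = 11*(-5/2 - 12) = 11*(-29/2) = -319/2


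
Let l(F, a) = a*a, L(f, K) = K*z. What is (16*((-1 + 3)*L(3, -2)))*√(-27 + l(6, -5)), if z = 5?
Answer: -320*I*√2 ≈ -452.55*I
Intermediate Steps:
L(f, K) = 5*K (L(f, K) = K*5 = 5*K)
l(F, a) = a²
(16*((-1 + 3)*L(3, -2)))*√(-27 + l(6, -5)) = (16*((-1 + 3)*(5*(-2))))*√(-27 + (-5)²) = (16*(2*(-10)))*√(-27 + 25) = (16*(-20))*√(-2) = -320*I*√2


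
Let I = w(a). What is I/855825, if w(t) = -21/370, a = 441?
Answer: -7/105551750 ≈ -6.6318e-8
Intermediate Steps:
w(t) = -21/370 (w(t) = -21*1/370 = -21/370)
I = -21/370 ≈ -0.056757
I/855825 = -21/370/855825 = -21/370*1/855825 = -7/105551750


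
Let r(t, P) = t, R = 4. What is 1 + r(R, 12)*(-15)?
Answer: -59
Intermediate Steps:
1 + r(R, 12)*(-15) = 1 + 4*(-15) = 1 - 60 = -59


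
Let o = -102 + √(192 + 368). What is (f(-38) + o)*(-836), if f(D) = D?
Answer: 117040 - 3344*√35 ≈ 97257.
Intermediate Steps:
o = -102 + 4*√35 (o = -102 + √560 = -102 + 4*√35 ≈ -78.336)
(f(-38) + o)*(-836) = (-38 + (-102 + 4*√35))*(-836) = (-140 + 4*√35)*(-836) = 117040 - 3344*√35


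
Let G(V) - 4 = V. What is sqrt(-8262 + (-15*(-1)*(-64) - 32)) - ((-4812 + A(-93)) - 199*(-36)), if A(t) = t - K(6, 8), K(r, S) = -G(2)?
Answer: -2265 + I*sqrt(9254) ≈ -2265.0 + 96.198*I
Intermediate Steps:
G(V) = 4 + V
K(r, S) = -6 (K(r, S) = -(4 + 2) = -1*6 = -6)
A(t) = 6 + t (A(t) = t - 1*(-6) = t + 6 = 6 + t)
sqrt(-8262 + (-15*(-1)*(-64) - 32)) - ((-4812 + A(-93)) - 199*(-36)) = sqrt(-8262 + (-15*(-1)*(-64) - 32)) - ((-4812 + (6 - 93)) - 199*(-36)) = sqrt(-8262 + (15*(-64) - 32)) - ((-4812 - 87) + 7164) = sqrt(-8262 + (-960 - 32)) - (-4899 + 7164) = sqrt(-8262 - 992) - 1*2265 = sqrt(-9254) - 2265 = I*sqrt(9254) - 2265 = -2265 + I*sqrt(9254)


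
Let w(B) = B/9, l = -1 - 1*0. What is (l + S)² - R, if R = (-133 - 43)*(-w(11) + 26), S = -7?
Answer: 39824/9 ≈ 4424.9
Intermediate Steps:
l = -1 (l = -1 + 0 = -1)
w(B) = B/9 (w(B) = B*(⅑) = B/9)
R = -39248/9 (R = (-133 - 43)*(-11/9 + 26) = -176*(-1*11/9 + 26) = -176*(-11/9 + 26) = -176*223/9 = -39248/9 ≈ -4360.9)
(l + S)² - R = (-1 - 7)² - 1*(-39248/9) = (-8)² + 39248/9 = 64 + 39248/9 = 39824/9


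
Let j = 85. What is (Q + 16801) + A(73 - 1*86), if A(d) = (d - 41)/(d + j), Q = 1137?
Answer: 71749/4 ≈ 17937.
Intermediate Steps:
A(d) = (-41 + d)/(85 + d) (A(d) = (d - 41)/(d + 85) = (-41 + d)/(85 + d))
(Q + 16801) + A(73 - 1*86) = (1137 + 16801) + (-41 + (73 - 1*86))/(85 + (73 - 1*86)) = 17938 + (-41 + (73 - 86))/(85 + (73 - 86)) = 17938 + (-41 - 13)/(85 - 13) = 17938 - 54/72 = 17938 + (1/72)*(-54) = 17938 - ¾ = 71749/4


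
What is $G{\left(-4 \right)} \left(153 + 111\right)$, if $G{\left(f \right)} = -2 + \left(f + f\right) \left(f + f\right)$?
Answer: $16368$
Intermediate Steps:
$G{\left(f \right)} = -2 + 4 f^{2}$ ($G{\left(f \right)} = -2 + 2 f 2 f = -2 + 4 f^{2}$)
$G{\left(-4 \right)} \left(153 + 111\right) = \left(-2 + 4 \left(-4\right)^{2}\right) \left(153 + 111\right) = \left(-2 + 4 \cdot 16\right) 264 = \left(-2 + 64\right) 264 = 62 \cdot 264 = 16368$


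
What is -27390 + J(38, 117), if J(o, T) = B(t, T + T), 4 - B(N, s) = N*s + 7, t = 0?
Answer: -27393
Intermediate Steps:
B(N, s) = -3 - N*s (B(N, s) = 4 - (N*s + 7) = 4 - (7 + N*s) = 4 + (-7 - N*s) = -3 - N*s)
J(o, T) = -3 (J(o, T) = -3 - 1*0*(T + T) = -3 - 1*0*2*T = -3 + 0 = -3)
-27390 + J(38, 117) = -27390 - 3 = -27393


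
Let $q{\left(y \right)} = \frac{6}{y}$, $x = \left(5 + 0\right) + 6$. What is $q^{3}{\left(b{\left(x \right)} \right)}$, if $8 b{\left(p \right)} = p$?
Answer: $\frac{110592}{1331} \approx 83.089$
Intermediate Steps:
$x = 11$ ($x = 5 + 6 = 11$)
$b{\left(p \right)} = \frac{p}{8}$
$q^{3}{\left(b{\left(x \right)} \right)} = \left(\frac{6}{\frac{1}{8} \cdot 11}\right)^{3} = \left(\frac{6}{\frac{11}{8}}\right)^{3} = \left(6 \cdot \frac{8}{11}\right)^{3} = \left(\frac{48}{11}\right)^{3} = \frac{110592}{1331}$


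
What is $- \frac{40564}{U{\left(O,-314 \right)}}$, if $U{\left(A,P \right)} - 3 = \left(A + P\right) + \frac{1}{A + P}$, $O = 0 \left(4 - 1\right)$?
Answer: $\frac{12737096}{97655} \approx 130.43$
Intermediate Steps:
$O = 0$ ($O = 0 \cdot 3 = 0$)
$U{\left(A,P \right)} = 3 + A + P + \frac{1}{A + P}$ ($U{\left(A,P \right)} = 3 + \left(\left(A + P\right) + \frac{1}{A + P}\right) = 3 + \left(A + P + \frac{1}{A + P}\right) = 3 + A + P + \frac{1}{A + P}$)
$- \frac{40564}{U{\left(O,-314 \right)}} = - \frac{40564}{\frac{1}{0 - 314} \left(1 + 0^{2} + \left(-314\right)^{2} + 3 \cdot 0 + 3 \left(-314\right) + 2 \cdot 0 \left(-314\right)\right)} = - \frac{40564}{\frac{1}{-314} \left(1 + 0 + 98596 + 0 - 942 + 0\right)} = - \frac{40564}{\left(- \frac{1}{314}\right) 97655} = - \frac{40564}{- \frac{97655}{314}} = \left(-40564\right) \left(- \frac{314}{97655}\right) = \frac{12737096}{97655}$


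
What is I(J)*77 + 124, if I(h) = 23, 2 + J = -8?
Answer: 1895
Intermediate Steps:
J = -10 (J = -2 - 8 = -10)
I(J)*77 + 124 = 23*77 + 124 = 1771 + 124 = 1895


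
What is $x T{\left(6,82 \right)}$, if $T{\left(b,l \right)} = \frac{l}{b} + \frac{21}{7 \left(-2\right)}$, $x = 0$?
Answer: $0$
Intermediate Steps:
$T{\left(b,l \right)} = - \frac{3}{2} + \frac{l}{b}$ ($T{\left(b,l \right)} = \frac{l}{b} + \frac{21}{-14} = \frac{l}{b} + 21 \left(- \frac{1}{14}\right) = \frac{l}{b} - \frac{3}{2} = - \frac{3}{2} + \frac{l}{b}$)
$x T{\left(6,82 \right)} = 0 \left(- \frac{3}{2} + \frac{82}{6}\right) = 0 \left(- \frac{3}{2} + 82 \cdot \frac{1}{6}\right) = 0 \left(- \frac{3}{2} + \frac{41}{3}\right) = 0 \cdot \frac{73}{6} = 0$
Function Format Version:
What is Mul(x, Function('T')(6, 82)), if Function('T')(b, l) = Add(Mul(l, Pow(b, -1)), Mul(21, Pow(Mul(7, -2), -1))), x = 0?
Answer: 0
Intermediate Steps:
Function('T')(b, l) = Add(Rational(-3, 2), Mul(l, Pow(b, -1))) (Function('T')(b, l) = Add(Mul(l, Pow(b, -1)), Mul(21, Pow(-14, -1))) = Add(Mul(l, Pow(b, -1)), Mul(21, Rational(-1, 14))) = Add(Mul(l, Pow(b, -1)), Rational(-3, 2)) = Add(Rational(-3, 2), Mul(l, Pow(b, -1))))
Mul(x, Function('T')(6, 82)) = Mul(0, Add(Rational(-3, 2), Mul(82, Pow(6, -1)))) = Mul(0, Add(Rational(-3, 2), Mul(82, Rational(1, 6)))) = Mul(0, Add(Rational(-3, 2), Rational(41, 3))) = Mul(0, Rational(73, 6)) = 0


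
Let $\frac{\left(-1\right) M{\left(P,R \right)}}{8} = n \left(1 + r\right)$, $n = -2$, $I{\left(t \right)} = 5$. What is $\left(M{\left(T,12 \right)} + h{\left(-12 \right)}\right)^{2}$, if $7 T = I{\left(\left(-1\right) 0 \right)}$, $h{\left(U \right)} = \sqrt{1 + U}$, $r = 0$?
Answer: $\left(16 + i \sqrt{11}\right)^{2} \approx 245.0 + 106.13 i$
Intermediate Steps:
$T = \frac{5}{7}$ ($T = \frac{1}{7} \cdot 5 = \frac{5}{7} \approx 0.71429$)
$M{\left(P,R \right)} = 16$ ($M{\left(P,R \right)} = - 8 \left(- 2 \left(1 + 0\right)\right) = - 8 \left(\left(-2\right) 1\right) = \left(-8\right) \left(-2\right) = 16$)
$\left(M{\left(T,12 \right)} + h{\left(-12 \right)}\right)^{2} = \left(16 + \sqrt{1 - 12}\right)^{2} = \left(16 + \sqrt{-11}\right)^{2} = \left(16 + i \sqrt{11}\right)^{2}$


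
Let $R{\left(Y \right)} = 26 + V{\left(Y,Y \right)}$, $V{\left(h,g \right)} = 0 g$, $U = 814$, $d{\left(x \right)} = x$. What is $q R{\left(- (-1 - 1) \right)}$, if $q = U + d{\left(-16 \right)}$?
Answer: $20748$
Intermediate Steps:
$V{\left(h,g \right)} = 0$
$R{\left(Y \right)} = 26$ ($R{\left(Y \right)} = 26 + 0 = 26$)
$q = 798$ ($q = 814 - 16 = 798$)
$q R{\left(- (-1 - 1) \right)} = 798 \cdot 26 = 20748$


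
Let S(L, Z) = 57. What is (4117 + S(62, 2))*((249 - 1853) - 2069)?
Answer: -15331102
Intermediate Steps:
(4117 + S(62, 2))*((249 - 1853) - 2069) = (4117 + 57)*((249 - 1853) - 2069) = 4174*(-1604 - 2069) = 4174*(-3673) = -15331102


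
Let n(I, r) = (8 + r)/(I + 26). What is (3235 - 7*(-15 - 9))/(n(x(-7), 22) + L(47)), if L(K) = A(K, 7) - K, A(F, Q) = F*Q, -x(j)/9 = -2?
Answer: 74866/6219 ≈ 12.038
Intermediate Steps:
x(j) = 18 (x(j) = -9*(-2) = 18)
n(I, r) = (8 + r)/(26 + I)
L(K) = 6*K (L(K) = K*7 - K = 7*K - K = 6*K)
(3235 - 7*(-15 - 9))/(n(x(-7), 22) + L(47)) = (3235 - 7*(-15 - 9))/((8 + 22)/(26 + 18) + 6*47) = (3235 - 7*(-24))/(30/44 + 282) = (3235 + 168)/((1/44)*30 + 282) = 3403/(15/22 + 282) = 3403/(6219/22) = 3403*(22/6219) = 74866/6219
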